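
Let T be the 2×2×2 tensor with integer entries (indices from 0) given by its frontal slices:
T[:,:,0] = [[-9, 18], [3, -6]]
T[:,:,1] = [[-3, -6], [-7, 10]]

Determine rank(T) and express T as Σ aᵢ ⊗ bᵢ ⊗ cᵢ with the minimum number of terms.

rank(T) = 2

Lower bound: the mode-2 unfolding of T (rows indexed by j, columns by (i,k) = (0,0), (0,1), (1,0), (1,1)) is [[-9, -3, 3, -7], [18, -6, -6, 10]].
There the 2×2 minor on rows j ∈ {0, 1}, columns (i,k) ∈ {(0,0), (0,1)} is det [[-9, -3], [18, -6]] = 108 ≠ 0, so this unfolding has rank ≥ 2; CP rank is at least every unfolding rank, so rank(T) ≥ 2. (Unfolding ranks only ever bound the CP rank from below — rank(T) can be strictly larger than all of them — so the matching upper bound has to come from an explicit 2-term decomposition.)
Upper bound — finding two terms. Write S_k = T[:,:,k] for the frontal slices: S₀ = [[-9, 18], [3, -6]], S₁ = [[-3, -6], [-7, 10]].
If T = a₁ ⊗ b₁ ⊗ c₁ + a₂ ⊗ b₂ ⊗ c₂ then each S_k = c₁[k]·a₁b₁ᵀ + c₂[k]·a₂b₂ᵀ. S₀ and S₁ are linearly independent, so a₁b₁ᵀ and a₂b₂ᵀ must span the same plane of matrices: they are the rank-1 matrices of the form x·S₀ + y·S₁.
det(x·S₀ + y·S₁) is 72·xy − 72·y² = 72·(x − y)(y), vanishing at (x:y) = (1:1) and (1:0).
M₁ = S₀ + S₁ = [[-12, 12], [-4, 4]] = (-4)·[3, 1][1, -1]ᵀ and M₂ = S₀ = [[-9, 18], [3, -6]] = (-3)·[3, -1][1, -2]ᵀ, so take a₁ = [3, 1], b₁ = [1, -1], a₂ = [3, -1], b₂ = [1, -2].
Each slice is an integer combination of E₁ = a₁b₁ᵀ and E₂ = a₂b₂ᵀ: S₀ = −3·E₂, S₁ = −4·E₁ + 3·E₂; reading off coefficients, c₁ = [0, -4] and c₂ = [-3, 3].
Hence T = [3, 1] ⊗ [1, -1] ⊗ [0, -4] + [3, -1] ⊗ [1, -2] ⊗ [-3, 3], so rank(T) ≤ 2.
These bounds meet, so rank(T) = 2.
Check entry T[0,0,1] = -3: (3)·(1)·(-4) + (3)·(1)·(3) = -3.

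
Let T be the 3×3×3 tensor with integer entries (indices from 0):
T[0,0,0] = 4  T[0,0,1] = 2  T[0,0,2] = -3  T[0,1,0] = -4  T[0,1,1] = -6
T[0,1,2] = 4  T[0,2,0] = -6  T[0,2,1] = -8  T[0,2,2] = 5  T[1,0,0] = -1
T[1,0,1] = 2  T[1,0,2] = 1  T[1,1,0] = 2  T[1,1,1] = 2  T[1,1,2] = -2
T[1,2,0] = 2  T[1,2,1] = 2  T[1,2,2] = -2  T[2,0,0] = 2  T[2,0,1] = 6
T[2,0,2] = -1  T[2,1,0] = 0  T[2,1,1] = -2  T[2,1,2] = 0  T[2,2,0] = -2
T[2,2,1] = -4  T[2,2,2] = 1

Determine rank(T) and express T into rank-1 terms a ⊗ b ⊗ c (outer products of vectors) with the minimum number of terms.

rank(T) = 3

Lower bound: in the mode-2 unfolding of T (rows indexed by j, columns by (i,k)) the 3×3 minor on rows j ∈ {0, 1, 2}, columns (i,k) ∈ {(0,0), (0,1), (0,2)} is det [[4, 2, -3], [-4, -6, 4], [-6, -8, 5]] = 12 ≠ 0, so that unfolding has rank ≥ 3 and hence rank(T) ≥ 3 (CP rank is at least every unfolding rank, though it can be larger).
Upper bound: T is a sum of 3 rank-1 terms, T = (1, -1, -1) ⊗ (2, -1, -1) ⊗ (0, -2, 0) + (1, 0, 1) ⊗ (1, 0, -1) ⊗ (2, 2, -1) + (2, -1, 0) ⊗ (1, -2, -2) ⊗ (1, 2, -1) (written with every a and b primitive with positive leading entry and the scale carried by c; CP decompositions are not unique, and this one is verified by expanding entrywise), so rank(T) ≤ 3.
These bounds meet, so rank(T) = 3.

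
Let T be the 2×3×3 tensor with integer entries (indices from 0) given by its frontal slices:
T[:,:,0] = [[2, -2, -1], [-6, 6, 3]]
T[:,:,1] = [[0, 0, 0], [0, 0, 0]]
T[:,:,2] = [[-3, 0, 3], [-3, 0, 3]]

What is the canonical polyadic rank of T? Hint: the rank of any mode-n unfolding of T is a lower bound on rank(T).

2

Lower bound: the mode-1 unfolding of T (rows indexed by i, columns by (j,k) = (0,0), (0,1), (0,2), (1,0), (1,1), (1,2), (2,0), (2,1), (2,2)) is [[2, 0, -3, -2, 0, 0, -1, 0, 3], [-6, 0, -3, 6, 0, 0, 3, 0, 3]].
There the 2×2 minor on rows i ∈ {0, 1}, columns (j,k) ∈ {(0,0), (0,2)} is det [[2, -3], [-6, -3]] = -24 ≠ 0, so this unfolding has rank ≥ 2; CP rank is at least every unfolding rank, so rank(T) ≥ 2. (This is only a lower bound: in general the CP rank may exceed every unfolding rank, so we still need to exhibit 2 rank-1 terms summing to T.)
Upper bound — finding two terms. Write S_k = T[:,:,k] for the frontal slices: S₀ = [[2, -2, -1], [-6, 6, 3]], S₁ = [[0, 0, 0], [0, 0, 0]], S₂ = [[-3, 0, 3], [-3, 0, 3]].
If T = a₁ ⊗ b₁ ⊗ c₁ + a₂ ⊗ b₂ ⊗ c₂ then each S_k = c₁[k]·a₁b₁ᵀ + c₂[k]·a₂b₂ᵀ. S₀ and S₂ are linearly independent, so a₁b₁ᵀ and a₂b₂ᵀ must span the same plane of matrices: they are the rank-1 matrices of the form x·S₀ + y·S₂.
The 2×2 minor of x·S₀ + y·S₂ on rows {0,1}, columns {0,1} is −24·xy = (-24)·(y)(x), vanishing at (x:y) = (1:0) and (0:1).
M₁ = S₀ = [[2, -2, -1], [-6, 6, 3]] = [1, -3][2, -2, -1]ᵀ and M₂ = S₂ = [[-3, 0, 3], [-3, 0, 3]] = (-3)·[1, 1][1, 0, -1]ᵀ, so take a₁ = [1, -3], b₁ = [2, -2, -1], a₂ = [1, 1], b₂ = [1, 0, -1].
Each slice is an integer combination of E₁ = a₁b₁ᵀ and E₂ = a₂b₂ᵀ: S₀ = E₁, S₁ = 0, S₂ = −3·E₂; reading off coefficients, c₁ = [1, 0, 0] and c₂ = [0, 0, -3].
Hence T = [1, -3] ⊗ [2, -2, -1] ⊗ [1, 0, 0] + [1, 1] ⊗ [1, 0, -1] ⊗ [0, 0, -3], so rank(T) ≤ 2.
These bounds meet, so rank(T) = 2.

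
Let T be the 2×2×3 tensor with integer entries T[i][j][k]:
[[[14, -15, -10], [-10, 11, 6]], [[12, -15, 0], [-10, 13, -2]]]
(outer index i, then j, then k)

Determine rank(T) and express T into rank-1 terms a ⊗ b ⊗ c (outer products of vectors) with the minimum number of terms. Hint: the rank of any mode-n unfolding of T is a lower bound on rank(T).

Lower bound: the mode-2 unfolding of T (rows indexed by j, columns by (i,k) = (0,0), (0,1), (0,2), (1,0), (1,1), (1,2)) is [[14, -15, -10, 12, -15, 0], [-10, 11, 6, -10, 13, -2]].
There the 2×2 minor on rows j ∈ {0, 1}, columns (i,k) ∈ {(0,0), (0,1)} is det [[14, -15], [-10, 11]] = 4 ≠ 0, so this unfolding has rank ≥ 2; CP rank is at least every unfolding rank, so rank(T) ≥ 2. (Unfolding ranks only ever bound the CP rank from below — rank(T) can be strictly larger than all of them — so the matching upper bound has to come from an explicit 2-term decomposition.)
Upper bound — finding two terms. Write S_k = T[:,:,k] for the frontal slices: S₀ = [[14, -10], [12, -10]], S₁ = [[-15, 11], [-15, 13]], S₂ = [[-10, 6], [0, -2]].
If T = a₁ ⊗ b₁ ⊗ c₁ + a₂ ⊗ b₂ ⊗ c₂ then each S_k = c₁[k]·a₁b₁ᵀ + c₂[k]·a₂b₂ᵀ. S₀ and S₁ are linearly independent, so a₁b₁ᵀ and a₂b₂ᵀ must span the same plane of matrices: they are the rank-1 matrices of the form x·S₀ + y·S₁.
det(x·S₀ + y·S₁) is −20·x² + 50·xy − 30·y² = (-10)·(2·x − 3·y)(x − y), vanishing at (x:y) = (3:2) and (1:1).
M₁ = 3·S₀ + 2·S₁ = [[12, -8], [6, -4]] = 2·[2, 1][3, -2]ᵀ and M₂ = S₀ + S₁ = [[-1, 1], [-3, 3]] = −[1, 3][1, -1]ᵀ, so take a₁ = [2, 1], b₁ = [3, -2], a₂ = [1, 3], b₂ = [1, -1].
Each slice is an integer combination of E₁ = a₁b₁ᵀ and E₂ = a₂b₂ᵀ: S₀ = 2·E₁ + 2·E₂, S₁ = −2·E₁ − 3·E₂, S₂ = −2·E₁ + 2·E₂; reading off coefficients, c₁ = [2, -2, -2] and c₂ = [2, -3, 2].
Hence T = [2, 1] ⊗ [3, -2] ⊗ [2, -2, -2] + [1, 3] ⊗ [1, -1] ⊗ [2, -3, 2], so rank(T) ≤ 2.
These bounds meet, so rank(T) = 2.

rank(T) = 2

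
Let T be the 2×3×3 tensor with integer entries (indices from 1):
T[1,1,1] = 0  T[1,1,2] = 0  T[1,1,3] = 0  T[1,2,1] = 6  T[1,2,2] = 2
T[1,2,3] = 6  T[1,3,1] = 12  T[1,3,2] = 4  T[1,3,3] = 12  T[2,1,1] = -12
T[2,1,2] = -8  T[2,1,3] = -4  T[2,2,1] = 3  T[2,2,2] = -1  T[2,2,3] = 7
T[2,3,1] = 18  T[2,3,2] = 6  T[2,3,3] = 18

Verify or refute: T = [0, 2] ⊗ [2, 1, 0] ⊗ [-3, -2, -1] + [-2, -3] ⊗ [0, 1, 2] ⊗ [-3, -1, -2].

No

Reconstruct entry (1,2,3) from the claimed factors: Σₗ aₗ[1]bₗ[2]cₗ[3] = (0)·(1)·(-1) + (-2)·(1)·(-2) = 4, but T[1,2,3] = 6. The claim is false.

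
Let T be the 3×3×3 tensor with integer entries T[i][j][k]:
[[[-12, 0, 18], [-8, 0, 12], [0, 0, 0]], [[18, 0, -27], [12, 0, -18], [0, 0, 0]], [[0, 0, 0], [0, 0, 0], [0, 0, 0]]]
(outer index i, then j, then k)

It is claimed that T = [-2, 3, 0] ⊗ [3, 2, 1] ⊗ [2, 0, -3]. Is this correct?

No

Reconstruct entry (0,2,0) from the claimed factors: Σₗ aₗ[0]bₗ[2]cₗ[0] = (-2)·(1)·(2) = -4, but T[0,2,0] = 0. The claim is false.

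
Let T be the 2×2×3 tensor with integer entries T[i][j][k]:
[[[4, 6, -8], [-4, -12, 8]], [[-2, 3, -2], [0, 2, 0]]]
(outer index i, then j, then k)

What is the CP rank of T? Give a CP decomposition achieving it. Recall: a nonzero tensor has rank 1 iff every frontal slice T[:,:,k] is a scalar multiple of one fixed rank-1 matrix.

rank(T) = 3

Lower bound: in the mode-3 unfolding of T (rows indexed by k, columns by (i,j)) the 3×3 minor on rows k ∈ {0, 1, 2}, columns (i,j) ∈ {(0,0), (0,1), (1,0)} is det [[4, -4, -2], [6, -12, 3], [-8, 8, -2]] = 144 ≠ 0, so that unfolding has rank ≥ 3 and hence rank(T) ≥ 3 (CP rank is at least every unfolding rank, though it can be larger).
Upper bound: T is a sum of 3 rank-1 terms, T = [0, 1] ⊗ [1, 0] ⊗ [-2, 2, -2] + [1, 0] ⊗ [1, -1] ⊗ [4, 8, -8] + [2, -1] ⊗ [1, 2] ⊗ [0, -1, 0] (one valid choice — decompositions are not unique — normalised so each a, b is primitive with positive first nonzero entry; check it by expanding all entries), so rank(T) ≤ 3.
These bounds meet, so rank(T) = 3.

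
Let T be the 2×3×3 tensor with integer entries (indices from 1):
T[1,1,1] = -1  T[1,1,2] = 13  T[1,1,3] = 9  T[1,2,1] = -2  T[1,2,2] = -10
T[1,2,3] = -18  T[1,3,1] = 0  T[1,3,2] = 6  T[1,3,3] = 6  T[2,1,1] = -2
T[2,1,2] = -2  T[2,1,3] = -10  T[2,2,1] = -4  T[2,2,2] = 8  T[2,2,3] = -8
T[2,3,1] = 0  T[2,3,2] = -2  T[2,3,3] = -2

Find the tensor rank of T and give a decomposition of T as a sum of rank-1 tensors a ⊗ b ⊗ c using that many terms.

Lower bound: in the mode-3 unfolding of T (rows indexed by k, columns by (i,j)) the 2×2 minor on rows k ∈ {1, 2}, columns (i,j) ∈ {(1,1), (1,2)} is det [[-1, -2], [13, -10]] = 36 ≠ 0, so that unfolding has rank ≥ 2 and hence rank(T) ≥ 2 (CP rank is at least every unfolding rank, though it can be larger).
Upper bound: with S_k = T[:,:,k], the two rank-1 terms a₁b₁ᵀ, a₂b₂ᵀ are the rank-1 members of the pencil x·S₁ + y·S₂.
The 2×2 minor of x·S₁ + y·S₂ on rows {1,2}, columns {1,2} is −84·xy + 84·y² = (-84)·(x − y)(y), vanishing at (x:y) = (1:1) and (1:0).
M₁ = S₁ + S₂ = [[12, -12, 6], [-4, 4, -2]] = 2·[3, -1][2, -2, 1]ᵀ and M₂ = S₁ = [[-1, -2, 0], [-2, -4, 0]] = −[1, 2][1, 2, 0]ᵀ, so take a₁ = [3, -1], b₁ = [2, -2, 1], a₂ = [1, 2], b₂ = [1, 2, 0].
Each slice is an integer combination of E₁ = a₁b₁ᵀ and E₂ = a₂b₂ᵀ: S₁ = −E₂, S₂ = 2·E₁ + E₂, S₃ = 2·E₁ − 3·E₂; reading off coefficients, c₁ = [0, 2, 2] and c₂ = [-1, 1, -3].
Hence T = [3, -1] ⊗ [2, -2, 1] ⊗ [0, 2, 2] + [1, 2] ⊗ [1, 2, 0] ⊗ [-1, 1, -3], so rank(T) ≤ 2.
These bounds meet, so rank(T) = 2.

rank(T) = 2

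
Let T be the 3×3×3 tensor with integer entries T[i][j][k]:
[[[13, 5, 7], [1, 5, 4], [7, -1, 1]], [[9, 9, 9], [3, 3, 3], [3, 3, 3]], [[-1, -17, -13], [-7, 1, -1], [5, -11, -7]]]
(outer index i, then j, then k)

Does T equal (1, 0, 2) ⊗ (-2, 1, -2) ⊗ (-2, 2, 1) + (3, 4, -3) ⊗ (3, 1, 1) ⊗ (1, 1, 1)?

Reconstruct entry (1,0,0) from the claimed factors: Σₗ aₗ[1]bₗ[0]cₗ[0] = (0)·(-2)·(-2) + (4)·(3)·(1) = 12, but T[1,0,0] = 9. The claim is false.

No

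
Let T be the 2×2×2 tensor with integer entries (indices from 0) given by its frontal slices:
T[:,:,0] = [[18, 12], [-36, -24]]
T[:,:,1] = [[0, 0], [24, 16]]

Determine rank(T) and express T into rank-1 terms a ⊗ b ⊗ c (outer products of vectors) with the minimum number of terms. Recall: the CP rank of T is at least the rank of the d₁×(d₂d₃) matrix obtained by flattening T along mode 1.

Lower bound: the mode-3 unfolding of T (rows indexed by k, columns by (i,j) = (0,0), (0,1), (1,0), (1,1)) is [[18, 12, -36, -24], [0, 0, 24, 16]].
There the 2×2 minor on rows k ∈ {0, 1}, columns (i,j) ∈ {(0,0), (1,0)} is det [[18, -36], [0, 24]] = 432 ≠ 0, so this unfolding has rank ≥ 2; CP rank is at least every unfolding rank, so rank(T) ≥ 2. (This is only a lower bound: in general the CP rank may exceed every unfolding rank, so we still need to exhibit 2 rank-1 terms summing to T.)
Upper bound — finding two terms. Every mode-2 slice of T is a multiple of one matrix: T[:,j,:] = b[j]·M with b = [3, 2] and M = [[6, 0], [-12, 8]] (rows indexed by i, columns by k). So it suffices to write M as a sum of two rank-1 matrices.
Splitting M by its rows (i = 0, 1), M = [1, 0][6, 0]ᵀ + [0, 1][-12, 8]ᵀ.
Hence T = [1, 0] ⊗ [3, 2] ⊗ [6, 0] + [0, 1] ⊗ [3, 2] ⊗ [-12, 8], so rank(T) ≤ 2.
These bounds meet, so rank(T) = 2.

rank(T) = 2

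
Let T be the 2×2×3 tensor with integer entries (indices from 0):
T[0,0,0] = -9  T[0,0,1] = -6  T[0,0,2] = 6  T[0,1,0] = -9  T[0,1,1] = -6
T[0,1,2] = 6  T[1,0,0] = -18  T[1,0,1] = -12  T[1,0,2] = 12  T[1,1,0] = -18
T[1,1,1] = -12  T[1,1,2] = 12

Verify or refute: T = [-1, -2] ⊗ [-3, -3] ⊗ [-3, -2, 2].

Reconstruct entrywise from the claimed factors. For example, T[1,1,0] = -18 and Σₗ aₗ[1]bₗ[1]cₗ[0] = (-2)·(-3)·(-3) = -18; checking all 12 entries, every one matches. The claim holds.

Yes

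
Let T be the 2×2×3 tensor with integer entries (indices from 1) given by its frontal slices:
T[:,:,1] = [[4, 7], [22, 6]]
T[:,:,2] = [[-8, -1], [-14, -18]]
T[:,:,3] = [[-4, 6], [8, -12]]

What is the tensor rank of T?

Lower bound: the mode-3 unfolding of T (rows indexed by k, columns by (i,j) = (1,1), (1,2), (2,1), (2,2)) is [[4, 7, 22, 6], [-8, -1, -14, -18], [-4, 6, 8, -12]].
There the 2×2 minor on rows k ∈ {1, 2}, columns (i,j) ∈ {(1,1), (1,2)} is det [[4, 7], [-8, -1]] = 52 ≠ 0, so this unfolding has rank ≥ 2; CP rank is at least every unfolding rank, so rank(T) ≥ 2. (Unfolding ranks only ever bound the CP rank from below — rank(T) can be strictly larger than all of them — so the matching upper bound has to come from an explicit 2-term decomposition.)
Upper bound — finding two terms. Write S_k = T[:,:,k] for the frontal slices: S₁ = [[4, 7], [22, 6]], S₂ = [[-8, -1], [-14, -18]], S₃ = [[-4, 6], [8, -12]].
If T = a₁ ⊗ b₁ ⊗ c₁ + a₂ ⊗ b₂ ⊗ c₂ then each S_k = c₁[k]·a₁b₁ᵀ + c₂[k]·a₂b₂ᵀ. S₁ and S₂ are linearly independent, so a₁b₁ᵀ and a₂b₂ᵀ must span the same plane of matrices: they are the rank-1 matrices of the form x·S₁ + y·S₂.
det(x·S₁ + y·S₂) is −130·x² + 130·y² = (-130)·(x − y)(x + y), vanishing at (x:y) = (1:1) and (1:-1).
M₁ = S₁ + S₂ = [[-4, 6], [8, -12]] = (-2)·[1, -2][2, -3]ᵀ and M₂ = S₁ − S₂ = [[12, 8], [36, 24]] = 4·[1, 3][3, 2]ᵀ, so take a₁ = [1, -2], b₁ = [2, -3], a₂ = [1, 3], b₂ = [3, 2].
Each slice is an integer combination of E₁ = a₁b₁ᵀ and E₂ = a₂b₂ᵀ: S₁ = −E₁ + 2·E₂, S₂ = −E₁ − 2·E₂, S₃ = −2·E₁; reading off coefficients, c₁ = [-1, -1, -2] and c₂ = [2, -2, 0].
Hence T = [1, -2] ⊗ [2, -3] ⊗ [-1, -1, -2] + [1, 3] ⊗ [3, 2] ⊗ [2, -2, 0], so rank(T) ≤ 2.
These bounds meet, so rank(T) = 2.

2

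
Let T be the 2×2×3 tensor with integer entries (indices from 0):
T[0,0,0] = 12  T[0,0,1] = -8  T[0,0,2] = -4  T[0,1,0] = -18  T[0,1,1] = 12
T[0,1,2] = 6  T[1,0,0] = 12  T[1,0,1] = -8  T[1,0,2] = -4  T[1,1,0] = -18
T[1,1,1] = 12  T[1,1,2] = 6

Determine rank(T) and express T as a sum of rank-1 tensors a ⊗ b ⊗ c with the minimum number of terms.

rank(T) = 1

Lower bound: T ≠ 0 (e.g. T[0,0,0] = 12), so rank(T) ≥ 1.
Upper bound: if T = a ⊗ b ⊗ c then every fibre of T is a multiple of the corresponding factor, so read the factors off the fibres through the nonzero entry T[0,0,0] = 12.
The mode-1 fibre T[:,0,0] = [12, 12] gives a = [1, 1] (primitive direction); the mode-2 fibre T[0,:,0] = [12, -18] gives b = [2, -3]; then c[k] = T[0,0,k] / (a[0]·b[0]) = [12, -8, -4] / 2 = [6, -4, -2].
Expanding [1, 1] ⊗ [2, -3] ⊗ [6, -4, -2] reproduces all 12 entries of T, so T = [1, 1] ⊗ [2, -3] ⊗ [6, -4, -2] and rank(T) ≤ 1.
These bounds meet, so rank(T) = 1.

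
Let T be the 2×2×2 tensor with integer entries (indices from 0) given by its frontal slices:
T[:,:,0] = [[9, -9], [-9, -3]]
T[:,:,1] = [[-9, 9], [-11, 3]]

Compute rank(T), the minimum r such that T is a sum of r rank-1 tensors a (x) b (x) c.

2

Lower bound: the mode-1 unfolding of T (rows indexed by i, columns by (j,k) = (0,0), (0,1), (1,0), (1,1)) is [[9, -9, -9, 9], [-9, -11, -3, 3]].
There the 2×2 minor on rows i ∈ {0, 1}, columns (j,k) ∈ {(0,0), (0,1)} is det [[9, -9], [-9, -11]] = -180 ≠ 0, so this unfolding has rank ≥ 2; CP rank is at least every unfolding rank, so rank(T) ≥ 2. (Flattening ranks never certify an upper bound on CP rank; for that we must actually write T with 2 rank-1 terms.)
Upper bound — finding two terms. Write S_k = T[:,:,k] for the frontal slices: S₀ = [[9, -9], [-9, -3]], S₁ = [[-9, 9], [-11, 3]].
If T = a₁ (x) b₁ (x) c₁ + a₂ (x) b₂ (x) c₂ then each S_k = c₁[k]·a₁b₁ᵀ + c₂[k]·a₂b₂ᵀ. S₀ and S₁ are linearly independent, so a₁b₁ᵀ and a₂b₂ᵀ must span the same plane of matrices: they are the rank-1 matrices of the form x·S₀ + y·S₁.
det(x·S₀ + y·S₁) is −108·x² + 36·xy + 72·y² = (-36)·(3·x + 2·y)(x − y), vanishing at (x:y) = (2:-3) and (1:1).
M₁ = 2·S₀ − 3·S₁ = [[45, -45], [15, -15]] = 15·[3, 1][1, -1]ᵀ and M₂ = S₀ + S₁ = [[0, 0], [-20, 0]] = (-20)·[0, 1][1, 0]ᵀ, so take a₁ = [3, 1], b₁ = [1, -1], a₂ = [0, 1], b₂ = [1, 0].
Each slice is an integer combination of E₁ = a₁b₁ᵀ and E₂ = a₂b₂ᵀ: S₀ = 3·E₁ − 12·E₂, S₁ = −3·E₁ − 8·E₂; reading off coefficients, c₁ = [3, -3] and c₂ = [-12, -8].
Hence T = [3, 1] (x) [1, -1] (x) [3, -3] + [0, 1] (x) [1, 0] (x) [-12, -8], so rank(T) ≤ 2.
These bounds meet, so rank(T) = 2.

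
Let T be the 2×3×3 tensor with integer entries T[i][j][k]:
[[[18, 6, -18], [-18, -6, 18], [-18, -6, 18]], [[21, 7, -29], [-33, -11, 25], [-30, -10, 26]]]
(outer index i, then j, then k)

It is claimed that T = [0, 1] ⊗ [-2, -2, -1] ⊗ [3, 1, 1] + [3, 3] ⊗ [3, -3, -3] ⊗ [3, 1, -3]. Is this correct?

Reconstruct entry (0,0,0) from the claimed factors: Σₗ aₗ[0]bₗ[0]cₗ[0] = (0)·(-2)·(3) + (3)·(3)·(3) = 27, but T[0,0,0] = 18. The claim is false.

No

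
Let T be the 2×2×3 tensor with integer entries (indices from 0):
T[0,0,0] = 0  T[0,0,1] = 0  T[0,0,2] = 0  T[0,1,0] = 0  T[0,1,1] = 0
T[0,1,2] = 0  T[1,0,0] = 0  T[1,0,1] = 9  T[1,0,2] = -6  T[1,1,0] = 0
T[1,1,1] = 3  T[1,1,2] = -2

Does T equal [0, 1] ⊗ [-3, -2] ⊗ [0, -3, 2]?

Reconstruct entry (1,1,1) from the claimed factors: Σₗ aₗ[1]bₗ[1]cₗ[1] = (1)·(-2)·(-3) = 6, but T[1,1,1] = 3. The claim is false.

No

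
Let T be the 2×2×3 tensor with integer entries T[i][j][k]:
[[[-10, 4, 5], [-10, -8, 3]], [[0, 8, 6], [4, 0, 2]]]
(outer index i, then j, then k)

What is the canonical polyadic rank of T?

3

Lower bound: the mode-3 unfolding of T (rows indexed by k, columns by (i,j) = (0,0), (0,1), (1,0), (1,1)) is [[-10, -10, 0, 4], [4, -8, 8, 0], [5, 3, 6, 2]].
There the 3×3 minor on rows k ∈ {0, 1, 2}, columns (i,j) ∈ {(0,0), (0,1), (1,0)} is det [[-10, -10, 0], [4, -8, 8], [5, 3, 6]] = 560 ≠ 0, so this unfolding has rank ≥ 3; CP rank is at least every unfolding rank, so rank(T) ≥ 3. (Unfolding ranks only ever bound the CP rank from below — rank(T) can be strictly larger than all of them — so the matching upper bound has to come from an explicit 3-term decomposition.)
Upper bound: T is a sum of 3 rank-1 terms, T = [1, -2] ⊗ [1, 1] ⊗ [-2, 0, -1] + [1, 0] ⊗ [1, 2] ⊗ [-4, -4, 2] + [1, 1] ⊗ [1, 0] ⊗ [-4, 8, 4] (written with every a and b primitive with positive leading entry and the scale carried by c; CP decompositions are not unique, and this one is verified by expanding entrywise), so rank(T) ≤ 3.
These bounds meet, so rank(T) = 3.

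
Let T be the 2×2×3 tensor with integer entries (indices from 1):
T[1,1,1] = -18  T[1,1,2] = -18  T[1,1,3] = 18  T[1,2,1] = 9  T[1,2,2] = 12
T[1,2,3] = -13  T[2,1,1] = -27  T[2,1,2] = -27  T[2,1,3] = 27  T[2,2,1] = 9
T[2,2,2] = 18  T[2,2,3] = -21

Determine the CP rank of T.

2

Lower bound: in the mode-1 unfolding of T (rows indexed by i, columns by (j,k)) the 2×2 minor on rows i ∈ {1, 2}, columns (j,k) ∈ {(1,1), (2,1)} is det [[-18, 9], [-27, 9]] = 81 ≠ 0, so that unfolding has rank ≥ 2 and hence rank(T) ≥ 2 (CP rank is at least every unfolding rank, though it can be larger).
Upper bound: with S_k = T[:,:,k], the two rank-1 terms a₁b₁ᵀ, a₂b₂ᵀ are the rank-1 members of the pencil x·S₁ + y·S₂.
det(x·S₁ + y·S₂) is 81·x² + 81·xy = 81·(x + y)(x), vanishing at (x:y) = (1:-1) and (0:1).
M₁ = S₁ − S₂ = [[0, -3], [0, -9]] = (-3)·[1, 3][0, 1]ᵀ and M₂ = S₂ = [[-18, 12], [-27, 18]] = (-3)·[2, 3][3, -2]ᵀ, so take a₁ = [1, 3], b₁ = [0, 1], a₂ = [2, 3], b₂ = [3, -2].
Each slice is an integer combination of E₁ = a₁b₁ᵀ and E₂ = a₂b₂ᵀ: S₁ = −3·E₁ − 3·E₂, S₂ = −3·E₂, S₃ = −E₁ + 3·E₂; reading off coefficients, c₁ = [-3, 0, -1] and c₂ = [-3, -3, 3].
Hence T = [1, 3] ∘ [0, 1] ∘ [-3, 0, -1] + [2, 3] ∘ [3, -2] ∘ [-3, -3, 3], so rank(T) ≤ 2.
These bounds meet, so rank(T) = 2.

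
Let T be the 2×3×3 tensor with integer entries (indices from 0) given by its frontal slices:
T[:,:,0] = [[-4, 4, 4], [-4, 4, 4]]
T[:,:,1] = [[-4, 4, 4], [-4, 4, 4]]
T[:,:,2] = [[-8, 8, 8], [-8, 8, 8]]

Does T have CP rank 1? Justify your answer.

Yes

The mode-1 fibre T[:,0,0] = [-4, -4] gives a = [1, 1] (primitive direction); the mode-2 fibre T[0,:,0] = [-4, 4, 4] gives b = [1, -1, -1]; then c[k] = T[0,0,k] / (a[0]·b[0]) = [-4, -4, -8] / 1 = [-4, -4, -8].
Expanding [1, 1] ⊗ [1, -1, -1] ⊗ [-4, -4, -8] reproduces all 18 entries of T, so T = [1, 1] ⊗ [1, -1, -1] ⊗ [-4, -4, -8] and rank(T) ≤ 1.
Equivalently every frontal slice T[:,:,k] is c[k] times the rank-1 matrix [1, 1] ⊗ [1, -1, -1]. So T has rank 1 (it is nonzero).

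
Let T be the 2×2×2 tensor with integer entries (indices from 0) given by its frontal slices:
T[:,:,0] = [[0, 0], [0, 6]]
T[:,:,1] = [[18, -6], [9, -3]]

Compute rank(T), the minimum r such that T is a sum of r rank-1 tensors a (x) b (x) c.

Lower bound: in the mode-1 unfolding of T (rows indexed by i, columns by (j,k)) the 2×2 minor on rows i ∈ {0, 1}, columns (j,k) ∈ {(0,1), (1,0)} is det [[18, 0], [9, 6]] = 108 ≠ 0, so that unfolding has rank ≥ 2 and hence rank(T) ≥ 2 (CP rank is at least every unfolding rank, though it can be larger).
Upper bound: with S_k = T[:,:,k], the two rank-1 terms a₁b₁ᵀ, a₂b₂ᵀ are the rank-1 members of the pencil x·S₀ + y·S₁.
det(x·S₀ + y·S₁) is 108·xy = 108·(y)(x), vanishing at (x:y) = (1:0) and (0:1).
M₁ = S₀ = [[0, 0], [0, 6]] = 6·(0, 1)(0, 1)ᵀ and M₂ = S₁ = [[18, -6], [9, -3]] = 3·(2, 1)(3, -1)ᵀ, so take a₁ = (0, 1), b₁ = (0, 1), a₂ = (2, 1), b₂ = (3, -1).
Each slice is an integer combination of E₁ = a₁b₁ᵀ and E₂ = a₂b₂ᵀ: S₀ = 6·E₁, S₁ = 3·E₂; reading off coefficients, c₁ = (6, 0) and c₂ = (0, 3).
Hence T = (0, 1) (x) (0, 1) (x) (6, 0) + (2, 1) (x) (3, -1) (x) (0, 3), so rank(T) ≤ 2.
These bounds meet, so rank(T) = 2.

2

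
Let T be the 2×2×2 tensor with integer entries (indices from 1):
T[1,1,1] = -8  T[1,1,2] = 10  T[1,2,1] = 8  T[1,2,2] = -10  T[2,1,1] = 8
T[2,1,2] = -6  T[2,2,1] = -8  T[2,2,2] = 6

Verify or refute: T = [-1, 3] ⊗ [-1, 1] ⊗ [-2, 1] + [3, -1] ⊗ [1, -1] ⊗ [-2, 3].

Reconstruct entrywise from the claimed factors. For example, T[2,1,1] = 8 and Σₗ aₗ[2]bₗ[1]cₗ[1] = (3)·(-1)·(-2) + (-1)·(1)·(-2) = 8; checking all 8 entries, every one matches. The claim holds.

Yes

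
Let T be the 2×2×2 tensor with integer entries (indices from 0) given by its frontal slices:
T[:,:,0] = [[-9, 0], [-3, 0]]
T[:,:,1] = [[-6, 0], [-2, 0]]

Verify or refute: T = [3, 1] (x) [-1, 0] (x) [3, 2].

Reconstruct entrywise from the claimed factors. For example, T[0,0,1] = -6 and Σₗ aₗ[0]bₗ[0]cₗ[1] = (3)·(-1)·(2) = -6; checking all 8 entries, every one matches. The claim holds.

Yes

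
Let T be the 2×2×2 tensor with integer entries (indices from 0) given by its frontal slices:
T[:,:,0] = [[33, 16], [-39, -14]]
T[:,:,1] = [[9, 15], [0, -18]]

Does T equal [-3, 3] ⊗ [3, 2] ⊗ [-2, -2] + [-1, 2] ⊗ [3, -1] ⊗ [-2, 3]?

No

Reconstruct entry (0,0,0) from the claimed factors: Σₗ aₗ[0]bₗ[0]cₗ[0] = (-3)·(3)·(-2) + (-1)·(3)·(-2) = 24, but T[0,0,0] = 33. The claim is false.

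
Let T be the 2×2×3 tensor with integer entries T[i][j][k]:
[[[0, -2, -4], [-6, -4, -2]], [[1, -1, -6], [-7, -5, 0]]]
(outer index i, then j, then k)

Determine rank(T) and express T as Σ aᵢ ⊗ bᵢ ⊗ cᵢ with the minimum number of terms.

Lower bound: in the mode-3 unfolding of T (rows indexed by k, columns by (i,j)) the 3×3 minor on rows k ∈ {0, 1, 2}, columns (i,j) ∈ {(0,0), (0,1), (1,0)} is det [[0, -6, 1], [-2, -4, -1], [-4, -2, -6]] = 36 ≠ 0, so that unfolding has rank ≥ 3 and hence rank(T) ≥ 3 (CP rank is at least every unfolding rank, though it can be larger).
Upper bound: T is a sum of 3 rank-1 terms, T = (0, 1) ⊗ (1, -1) ⊗ (1, 1, -2) + (1, 1) ⊗ (1, -1) ⊗ (4, 2, 0) + (1, 1) ⊗ (2, 1) ⊗ (-2, -2, -2) (written with every a and b primitive with positive leading entry and the scale carried by c; CP decompositions are not unique, and this one is verified by expanding entrywise), so rank(T) ≤ 3.
These bounds meet, so rank(T) = 3.

rank(T) = 3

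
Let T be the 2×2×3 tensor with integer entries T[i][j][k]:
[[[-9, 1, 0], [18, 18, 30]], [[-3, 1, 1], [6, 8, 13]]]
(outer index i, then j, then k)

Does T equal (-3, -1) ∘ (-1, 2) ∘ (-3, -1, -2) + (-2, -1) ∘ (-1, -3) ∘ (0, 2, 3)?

Reconstruct entrywise from the claimed factors. For example, T[1,0,2] = 1 and Σₗ aₗ[1]bₗ[0]cₗ[2] = (-1)·(-1)·(-2) + (-1)·(-1)·(3) = 1; checking all 12 entries, every one matches. The claim holds.

Yes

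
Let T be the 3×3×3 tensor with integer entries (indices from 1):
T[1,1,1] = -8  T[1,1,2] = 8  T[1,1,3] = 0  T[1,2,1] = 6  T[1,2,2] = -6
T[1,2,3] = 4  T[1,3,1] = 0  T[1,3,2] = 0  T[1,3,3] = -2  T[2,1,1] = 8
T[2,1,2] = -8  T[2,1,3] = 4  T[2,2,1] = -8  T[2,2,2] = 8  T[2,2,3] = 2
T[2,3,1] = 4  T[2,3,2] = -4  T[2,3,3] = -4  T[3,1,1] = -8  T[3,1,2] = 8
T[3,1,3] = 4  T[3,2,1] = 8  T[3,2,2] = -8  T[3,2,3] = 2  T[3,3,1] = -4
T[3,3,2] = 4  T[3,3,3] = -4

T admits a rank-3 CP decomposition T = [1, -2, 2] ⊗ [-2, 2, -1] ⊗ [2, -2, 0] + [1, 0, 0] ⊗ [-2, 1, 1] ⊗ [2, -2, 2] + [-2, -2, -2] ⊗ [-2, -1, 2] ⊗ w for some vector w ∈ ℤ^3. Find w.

Subtract the known terms from T to get the rank-1 residual R = [-2, -2, -2] ⊗ [-2, -1, 2] ⊗ w, so R[i,j,k] = a[i]·b[j]·w[k]. Pick indices with nonzero a[1]·b[1] = (-2)·(-2) = 4. Only the fibre through (1,1,·) is needed: R[1,1,:] = T[1,1,:] − Σₗ aₗ[1]bₗ[1]cₗ = [-8, 8, 0] − (1)·(-2)·[2, -2, 0] − (1)·(-2)·[2, -2, 2] = [0, 0, 4]. Then w[k] = R[1,1,k] / 4 for each k, giving w = [0, 0, 4] / 4 = [0, 0, 1].

w = [0, 0, 1]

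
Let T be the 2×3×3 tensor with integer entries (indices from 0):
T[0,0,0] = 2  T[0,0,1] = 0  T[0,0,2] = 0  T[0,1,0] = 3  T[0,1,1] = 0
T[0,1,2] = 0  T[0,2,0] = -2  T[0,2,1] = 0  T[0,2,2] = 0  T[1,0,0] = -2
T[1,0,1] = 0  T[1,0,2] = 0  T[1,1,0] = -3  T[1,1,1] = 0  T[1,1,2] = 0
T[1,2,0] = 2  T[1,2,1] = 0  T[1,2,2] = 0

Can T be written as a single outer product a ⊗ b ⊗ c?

If T = a ⊗ b ⊗ c then every fibre of T is a multiple of the corresponding factor, so read the factors off the fibres through the nonzero entry T[0,0,0] = 2.
The mode-1 fibre T[:,0,0] = [2, -2] gives a = (1, -1) (primitive direction); the mode-2 fibre T[0,:,0] = [2, 3, -2] gives b = (2, 3, -2); then c[k] = T[0,0,k] / (a[0]·b[0]) = [2, 0, 0] / 2 = (1, 0, 0).
Expanding (1, -1) ⊗ (2, 3, -2) ⊗ (1, 0, 0) reproduces all 18 entries of T, so T = (1, -1) ⊗ (2, 3, -2) ⊗ (1, 0, 0) and rank(T) ≤ 1.
Equivalently every frontal slice T[:,:,k] is c[k] times the rank-1 matrix (1, -1) ⊗ (2, 3, -2). So T has rank 1 (it is nonzero).

Yes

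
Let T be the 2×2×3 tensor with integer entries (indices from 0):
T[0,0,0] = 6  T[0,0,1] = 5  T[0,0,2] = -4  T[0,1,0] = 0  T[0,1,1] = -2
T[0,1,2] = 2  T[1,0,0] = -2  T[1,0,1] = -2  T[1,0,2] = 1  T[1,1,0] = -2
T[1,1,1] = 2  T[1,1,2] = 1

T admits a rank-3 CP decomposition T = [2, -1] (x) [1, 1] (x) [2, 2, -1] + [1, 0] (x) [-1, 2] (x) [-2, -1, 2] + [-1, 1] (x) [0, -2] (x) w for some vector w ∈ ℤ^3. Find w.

w = [0, -2, 0]

Subtract the known terms from T to get the rank-1 residual R = [-1, 1] (x) [0, -2] (x) w, so R[i,j,k] = a[i]·b[j]·w[k]. Pick indices with nonzero a[0]·b[1] = (-1)·(-2) = 2. Only the fibre through (0,1,·) is needed: R[0,1,:] = T[0,1,:] − Σₗ aₗ[0]bₗ[1]cₗ = [0, -2, 2] − (2)·(1)·[2, 2, -1] − (1)·(2)·[-2, -1, 2] = [0, -4, 0]. Then w[k] = R[0,1,k] / 2 for each k, giving w = [0, -4, 0] / 2 = [0, -2, 0].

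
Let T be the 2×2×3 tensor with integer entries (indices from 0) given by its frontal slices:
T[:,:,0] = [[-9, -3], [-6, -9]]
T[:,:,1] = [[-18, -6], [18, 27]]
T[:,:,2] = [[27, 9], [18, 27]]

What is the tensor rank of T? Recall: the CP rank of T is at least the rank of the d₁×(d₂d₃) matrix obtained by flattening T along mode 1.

Lower bound: in the mode-2 unfolding of T (rows indexed by j, columns by (i,k)) the 2×2 minor on rows j ∈ {0, 1}, columns (i,k) ∈ {(0,0), (1,0)} is det [[-9, -6], [-3, -9]] = 63 ≠ 0, so that unfolding has rank ≥ 2 and hence rank(T) ≥ 2 (CP rank is at least every unfolding rank, though it can be larger).
Upper bound: with S_k = T[:,:,k], the two rank-1 terms a₁b₁ᵀ, a₂b₂ᵀ are the rank-1 members of the pencil x·S₀ + y·S₁.
det(x·S₀ + y·S₁) is 63·x² − 63·xy − 378·y² = 63·(x − 3·y)(x + 2·y), vanishing at (x:y) = (3:1) and (2:-1).
M₁ = 3·S₀ + S₁ = [[-45, -15], [0, 0]] = (-15)·[1, 0][3, 1]ᵀ and M₂ = 2·S₀ − S₁ = [[0, 0], [-30, -45]] = (-15)·[0, 1][2, 3]ᵀ, so take a₁ = [1, 0], b₁ = [3, 1], a₂ = [0, 1], b₂ = [2, 3].
Each slice is an integer combination of E₁ = a₁b₁ᵀ and E₂ = a₂b₂ᵀ: S₀ = −3·E₁ − 3·E₂, S₁ = −6·E₁ + 9·E₂, S₂ = 9·E₁ + 9·E₂; reading off coefficients, c₁ = [-3, -6, 9] and c₂ = [-3, 9, 9].
Hence T = [1, 0] ⊗ [3, 1] ⊗ [-3, -6, 9] + [0, 1] ⊗ [2, 3] ⊗ [-3, 9, 9], so rank(T) ≤ 2.
These bounds meet, so rank(T) = 2.

2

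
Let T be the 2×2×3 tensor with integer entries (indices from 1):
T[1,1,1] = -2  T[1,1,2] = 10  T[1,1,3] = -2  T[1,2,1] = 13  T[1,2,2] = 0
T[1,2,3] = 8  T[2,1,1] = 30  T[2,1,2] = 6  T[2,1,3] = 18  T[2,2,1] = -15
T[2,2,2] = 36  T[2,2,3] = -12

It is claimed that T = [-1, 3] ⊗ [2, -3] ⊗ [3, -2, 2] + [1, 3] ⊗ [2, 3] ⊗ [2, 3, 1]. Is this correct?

Reconstruct entry (1,2,1) from the claimed factors: Σₗ aₗ[1]bₗ[2]cₗ[1] = (-1)·(-3)·(3) + (1)·(3)·(2) = 15, but T[1,2,1] = 13. The claim is false.

No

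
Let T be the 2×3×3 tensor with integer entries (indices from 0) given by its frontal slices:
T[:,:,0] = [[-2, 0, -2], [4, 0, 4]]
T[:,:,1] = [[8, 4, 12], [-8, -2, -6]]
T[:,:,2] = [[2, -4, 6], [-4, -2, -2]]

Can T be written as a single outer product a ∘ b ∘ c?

The mode-3 unfolding of T (rows indexed by k, columns by (i,j) = (0,0), (0,1), (0,2), (1,0), (1,1), (1,2)) is [[-2, 0, -2, 4, 0, 4], [8, 4, 12, -8, -2, -6], [2, -4, 6, -4, -2, -2]].
There the 3×3 minor on rows k ∈ {0, 1, 2}, columns (i,j) ∈ {(0,0), (0,1), (0,2)} is det [[-2, 0, -2], [8, 4, 12], [2, -4, 6]] = -64 ≠ 0, so this unfolding has rank ≥ 3; CP rank is at least every unfolding rank, so rank(T) ≥ 3.
In particular rank(T) ≥ 3 > 1, so T is not rank-1.

No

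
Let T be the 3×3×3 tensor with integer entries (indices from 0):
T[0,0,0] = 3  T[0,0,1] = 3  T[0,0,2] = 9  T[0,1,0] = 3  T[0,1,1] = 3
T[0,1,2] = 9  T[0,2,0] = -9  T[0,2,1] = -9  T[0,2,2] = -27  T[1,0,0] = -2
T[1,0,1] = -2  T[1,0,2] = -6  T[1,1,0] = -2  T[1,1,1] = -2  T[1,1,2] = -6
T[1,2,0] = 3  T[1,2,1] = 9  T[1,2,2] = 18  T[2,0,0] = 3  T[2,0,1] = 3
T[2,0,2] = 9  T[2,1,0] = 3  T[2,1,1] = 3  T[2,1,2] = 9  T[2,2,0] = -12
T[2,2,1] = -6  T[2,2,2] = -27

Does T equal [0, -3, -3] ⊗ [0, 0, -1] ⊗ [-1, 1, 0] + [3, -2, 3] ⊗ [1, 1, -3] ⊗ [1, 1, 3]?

Yes

Reconstruct entrywise from the claimed factors. For example, T[1,2,2] = 18 and Σₗ aₗ[1]bₗ[2]cₗ[2] = (-3)·(-1)·(0) + (-2)·(-3)·(3) = 18; checking all 27 entries, every one matches. The claim holds.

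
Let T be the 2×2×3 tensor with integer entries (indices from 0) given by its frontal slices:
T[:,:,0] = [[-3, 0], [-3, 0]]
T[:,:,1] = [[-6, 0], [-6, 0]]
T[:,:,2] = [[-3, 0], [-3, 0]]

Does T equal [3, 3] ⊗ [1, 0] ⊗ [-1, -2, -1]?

Reconstruct entrywise from the claimed factors. For example, T[0,1,1] = 0 and Σₗ aₗ[0]bₗ[1]cₗ[1] = (3)·(0)·(-2) = 0; checking all 12 entries, every one matches. The claim holds.

Yes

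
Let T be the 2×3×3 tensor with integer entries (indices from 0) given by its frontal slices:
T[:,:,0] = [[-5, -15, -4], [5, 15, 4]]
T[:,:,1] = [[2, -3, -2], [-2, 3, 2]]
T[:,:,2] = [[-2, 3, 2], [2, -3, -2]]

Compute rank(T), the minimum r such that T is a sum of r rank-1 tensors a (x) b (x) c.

Lower bound: the mode-3 unfolding of T (rows indexed by k, columns by (i,j) = (0,0), (0,1), (0,2), (1,0), (1,1), (1,2)) is [[-5, -15, -4, 5, 15, 4], [2, -3, -2, -2, 3, 2], [-2, 3, 2, 2, -3, -2]].
There the 2×2 minor on rows k ∈ {0, 1}, columns (i,j) ∈ {(0,0), (0,1)} is det [[-5, -15], [2, -3]] = 45 ≠ 0, so this unfolding has rank ≥ 2; CP rank is at least every unfolding rank, so rank(T) ≥ 2. (Unfolding ranks only ever bound the CP rank from below — rank(T) can be strictly larger than all of them — so the matching upper bound has to come from an explicit 2-term decomposition.)
Upper bound — finding two terms. Every mode-1 slice of T is a multiple of one matrix: T[i,:,:] = a[i]·M with a = (1, -1) and M = [[-5, 2, -2], [-15, -3, 3], [-4, -2, 2]] (rows indexed by j, columns by k). So it suffices to write M as a sum of two rank-1 matrices.
The columns of M satisfy (column 1) = −(column 2), so splitting by columns, M = (-5, -15, -4)(1, 0, 0)ᵀ + (-2, 3, 2)(0, -1, 1)ᵀ.
Hence T = (1, -1) (x) (-5, -15, -4) (x) (1, 0, 0) + (1, -1) (x) (-2, 3, 2) (x) (0, -1, 1), so rank(T) ≤ 2.
These bounds meet, so rank(T) = 2.

2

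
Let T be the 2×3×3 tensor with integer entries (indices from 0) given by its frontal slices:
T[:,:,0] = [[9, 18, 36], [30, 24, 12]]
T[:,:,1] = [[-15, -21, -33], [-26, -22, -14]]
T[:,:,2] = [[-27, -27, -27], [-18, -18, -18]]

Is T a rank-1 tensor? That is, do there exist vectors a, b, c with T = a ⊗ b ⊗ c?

The mode-1 unfolding of T (rows indexed by i, columns by (j,k) = (0,0), (0,1), (0,2), (1,0), (1,1), (1,2), (2,0), (2,1), (2,2)) is [[9, -15, -27, 18, -21, -27, 36, -33, -27], [30, -26, -18, 24, -22, -18, 12, -14, -18]].
There the 2×2 minor on rows i ∈ {0, 1}, columns (j,k) ∈ {(0,0), (0,1)} is det [[9, -15], [30, -26]] = 216 ≠ 0, so this unfolding has rank ≥ 2; CP rank is at least every unfolding rank, so rank(T) ≥ 2.
In particular rank(T) ≥ 2 > 1, so T is not rank-1.

No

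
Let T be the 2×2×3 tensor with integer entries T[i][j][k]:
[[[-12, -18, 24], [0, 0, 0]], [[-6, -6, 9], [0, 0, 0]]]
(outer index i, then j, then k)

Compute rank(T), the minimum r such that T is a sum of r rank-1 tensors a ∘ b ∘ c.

2

Lower bound: the mode-1 unfolding of T (rows indexed by i, columns by (j,k) = (0,0), (0,1), (0,2), (1,0), (1,1), (1,2)) is [[-12, -18, 24, 0, 0, 0], [-6, -6, 9, 0, 0, 0]].
There the 2×2 minor on rows i ∈ {0, 1}, columns (j,k) ∈ {(0,0), (0,1)} is det [[-12, -18], [-6, -6]] = -36 ≠ 0, so this unfolding has rank ≥ 2; CP rank is at least every unfolding rank, so rank(T) ≥ 2. (This is only a lower bound: in general the CP rank may exceed every unfolding rank, so we still need to exhibit 2 rank-1 terms summing to T.)
Upper bound — finding two terms. Every mode-2 slice of T is a multiple of one matrix: T[:,j,:] = b[j]·M with b = [1, 0] and M = [[-12, -18, 24], [-6, -6, 9]] (rows indexed by i, columns by k). So it suffices to write M as a sum of two rank-1 matrices.
Splitting M by its rows (i = 0, 1), M = [1, 0][-12, -18, 24]ᵀ + [0, 1][-6, -6, 9]ᵀ.
Hence T = [1, 0] ∘ [1, 0] ∘ [-12, -18, 24] + [0, 1] ∘ [1, 0] ∘ [-6, -6, 9], so rank(T) ≤ 2.
These bounds meet, so rank(T) = 2.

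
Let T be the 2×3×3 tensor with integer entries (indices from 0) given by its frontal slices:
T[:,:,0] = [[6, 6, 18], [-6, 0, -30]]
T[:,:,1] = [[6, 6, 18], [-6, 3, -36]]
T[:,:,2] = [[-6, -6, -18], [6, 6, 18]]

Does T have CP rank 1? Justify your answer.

No

The mode-2 unfolding of T (rows indexed by j, columns by (i,k) = (0,0), (0,1), (0,2), (1,0), (1,1), (1,2)) is [[6, 6, -6, -6, -6, 6], [6, 6, -6, 0, 3, 6], [18, 18, -18, -30, -36, 18]].
There the 2×2 minor on rows j ∈ {0, 1}, columns (i,k) ∈ {(0,0), (1,0)} is det [[6, -6], [6, 0]] = 36 ≠ 0, so this unfolding has rank ≥ 2; CP rank is at least every unfolding rank, so rank(T) ≥ 2.
In particular rank(T) ≥ 2 > 1, so T is not rank-1.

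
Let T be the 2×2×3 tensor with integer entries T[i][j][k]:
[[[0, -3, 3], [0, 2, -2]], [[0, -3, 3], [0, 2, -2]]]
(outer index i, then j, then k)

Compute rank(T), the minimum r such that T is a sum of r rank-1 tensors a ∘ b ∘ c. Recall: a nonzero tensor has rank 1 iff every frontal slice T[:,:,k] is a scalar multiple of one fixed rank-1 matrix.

1

Lower bound: T ≠ 0 (e.g. T[0,0,1] = -3), so rank(T) ≥ 1.
Upper bound: if T = a ∘ b ∘ c then every fibre of T is a multiple of the corresponding factor, so read the factors off the fibres through the nonzero entry T[0,0,1] = -3.
The mode-1 fibre T[:,0,1] = [-3, -3] gives a = (1, 1) (primitive direction); the mode-2 fibre T[0,:,1] = [-3, 2] gives b = (3, -2); then c[k] = T[0,0,k] / (a[0]·b[0]) = [0, -3, 3] / 3 = (0, -1, 1).
Expanding (1, 1) ∘ (3, -2) ∘ (0, -1, 1) reproduces all 12 entries of T, so T = (1, 1) ∘ (3, -2) ∘ (0, -1, 1) and rank(T) ≤ 1.
These bounds meet, so rank(T) = 1.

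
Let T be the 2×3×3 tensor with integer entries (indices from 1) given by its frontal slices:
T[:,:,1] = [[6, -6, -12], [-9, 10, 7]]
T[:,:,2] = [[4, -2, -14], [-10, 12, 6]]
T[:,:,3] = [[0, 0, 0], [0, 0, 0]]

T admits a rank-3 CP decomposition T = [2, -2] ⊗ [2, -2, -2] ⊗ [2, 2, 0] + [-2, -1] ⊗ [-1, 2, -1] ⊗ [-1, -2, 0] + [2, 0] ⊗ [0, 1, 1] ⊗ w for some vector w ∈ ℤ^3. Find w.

Subtract the known terms from T to get the rank-1 residual R = [2, 0] ⊗ [0, 1, 1] ⊗ w, so R[i,j,k] = a[i]·b[j]·w[k]. Pick indices with nonzero a[1]·b[2] = (2)·(1) = 2. Only the fibre through (1,2,·) is needed: R[1,2,:] = T[1,2,:] − Σₗ aₗ[1]bₗ[2]cₗ = [-6, -2, 0] − (2)·(-2)·[2, 2, 0] − (-2)·(2)·[-1, -2, 0] = [-2, -2, 0]. Then w[k] = R[1,2,k] / 2 for each k, giving w = [-2, -2, 0] / 2 = [-1, -1, 0].

w = [-1, -1, 0]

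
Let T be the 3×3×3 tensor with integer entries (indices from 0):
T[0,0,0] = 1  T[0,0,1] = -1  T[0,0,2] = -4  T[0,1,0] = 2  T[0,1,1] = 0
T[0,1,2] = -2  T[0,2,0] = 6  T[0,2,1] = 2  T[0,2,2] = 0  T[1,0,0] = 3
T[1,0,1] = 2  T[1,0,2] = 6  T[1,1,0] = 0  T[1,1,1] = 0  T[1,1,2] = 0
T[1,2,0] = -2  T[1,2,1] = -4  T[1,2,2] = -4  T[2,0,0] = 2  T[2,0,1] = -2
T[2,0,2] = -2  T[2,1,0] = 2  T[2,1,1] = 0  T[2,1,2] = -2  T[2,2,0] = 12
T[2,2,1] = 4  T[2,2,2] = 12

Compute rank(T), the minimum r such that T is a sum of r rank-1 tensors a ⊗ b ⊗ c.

3

Lower bound: the mode-3 unfolding of T (rows indexed by k, columns by (i,j) = (0,0), (0,1), (0,2), (1,0), (1,1), (1,2), (2,0), (2,1), (2,2)) is [[1, 2, 6, 3, 0, -2, 2, 2, 12], [-1, 0, 2, 2, 0, -4, -2, 0, 4], [-4, -2, 0, 6, 0, -4, -2, -2, 12]].
There the 3×3 minor on rows k ∈ {0, 1, 2}, columns (i,j) ∈ {(0,0), (0,1), (1,0)} is det [[1, 2, 3], [-1, 0, 2], [-4, -2, 6]] = 6 ≠ 0, so this unfolding has rank ≥ 3; CP rank is at least every unfolding rank, so rank(T) ≥ 3. (Unfolding ranks only ever bound the CP rank from below — rank(T) can be strictly larger than all of them — so the matching upper bound has to come from an explicit 3-term decomposition.)
Upper bound: T is a sum of 3 rank-1 terms, T = (0, 1, 2) ⊗ (1, 0, 2) ⊗ (1, 0, 2) + (1, -2, 2) ⊗ (1, 0, -2) ⊗ (-1, -1, -2) + (1, 0, 1) ⊗ (1, 1, 2) ⊗ (2, 0, -2) (written with every a and b primitive with positive leading entry and the scale carried by c; CP decompositions are not unique, and this one is verified by expanding entrywise), so rank(T) ≤ 3.
These bounds meet, so rank(T) = 3.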